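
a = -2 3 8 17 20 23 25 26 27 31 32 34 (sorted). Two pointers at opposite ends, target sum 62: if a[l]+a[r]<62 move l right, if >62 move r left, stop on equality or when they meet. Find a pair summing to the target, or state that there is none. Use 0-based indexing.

[0,11] -2+34=32 <62 → l++
[1,11] 3+34=37 <62 → l++
[2,11] 8+34=42 <62 → l++
[3,11] 17+34=51 <62 → l++
[4,11] 20+34=54 <62 → l++
[5,11] 23+34=57 <62 → l++
[6,11] 25+34=59 <62 → l++
[7,11] 26+34=60 <62 → l++
[8,11] 27+34=61 <62 → l++
[9,11] 31+34=65 >62 → r--
[9,10] 31+32=63 >62 → r--

no pair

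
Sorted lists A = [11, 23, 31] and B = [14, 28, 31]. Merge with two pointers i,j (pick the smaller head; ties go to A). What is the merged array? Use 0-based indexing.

i=0 j=0: A[i]=11<=B[j]=14 take 11, i++
i=1 j=0: A[i]=23>B[j]=14 take 14, j++
i=1 j=1: A[i]=23<=B[j]=28 take 23, i++
i=2 j=1: A[i]=31>B[j]=28 take 28, j++
i=2 j=2: A[i]=31<=B[j]=31 take 31, i++
i=3 j=2: A done, take B[j]=31, j++

[11, 14, 23, 28, 31, 31]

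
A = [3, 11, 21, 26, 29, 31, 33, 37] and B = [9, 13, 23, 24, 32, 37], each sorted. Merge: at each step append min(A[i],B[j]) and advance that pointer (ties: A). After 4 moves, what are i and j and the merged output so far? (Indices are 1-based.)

i=3, j=3, merged so far=[3, 9, 11, 13]

[i=1,j=1] A[i]=3<=B[j]=9 take 3 → i++
[i=2,j=1] A[i]=11>B[j]=9 take 9 → j++
[i=2,j=2] A[i]=11<=B[j]=13 take 11 → i++
[i=3,j=2] A[i]=21>B[j]=13 take 13 → j++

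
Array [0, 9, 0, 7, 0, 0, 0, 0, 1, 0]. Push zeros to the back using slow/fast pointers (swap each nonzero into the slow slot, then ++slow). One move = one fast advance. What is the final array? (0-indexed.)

[9, 7, 1, 0, 0, 0, 0, 0, 0, 0]

slow=0 fast=0: a[fast]=0, fast++
slow=0 fast=1: a[fast]=9≠0 swap→a[0]=9, slow++,fast++
slow=1 fast=2: a[fast]=0, fast++
slow=1 fast=3: a[fast]=7≠0 swap→a[1]=7, slow++,fast++
slow=2 fast=4: a[fast]=0, fast++
slow=2 fast=5: a[fast]=0, fast++
slow=2 fast=6: a[fast]=0, fast++
slow=2 fast=7: a[fast]=0, fast++
slow=2 fast=8: a[fast]=1≠0 swap→a[2]=1, slow++,fast++
slow=3 fast=9: a[fast]=0, fast++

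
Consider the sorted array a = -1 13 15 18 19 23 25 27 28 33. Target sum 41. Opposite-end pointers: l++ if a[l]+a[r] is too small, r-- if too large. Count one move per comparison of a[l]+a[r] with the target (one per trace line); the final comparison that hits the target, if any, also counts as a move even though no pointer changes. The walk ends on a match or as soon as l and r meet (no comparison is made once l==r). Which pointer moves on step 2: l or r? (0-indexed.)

[0,9] -1+33=32 <41 → l++
[1,9] 13+33=46 >41 → r--

r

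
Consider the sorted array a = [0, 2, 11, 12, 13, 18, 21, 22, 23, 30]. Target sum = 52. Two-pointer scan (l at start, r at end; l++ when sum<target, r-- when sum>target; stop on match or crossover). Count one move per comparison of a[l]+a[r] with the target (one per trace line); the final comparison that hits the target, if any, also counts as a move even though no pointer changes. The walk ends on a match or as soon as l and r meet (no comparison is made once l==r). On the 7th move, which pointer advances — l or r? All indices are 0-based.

[0,9] 0+30=30 <52 → l++
[1,9] 2+30=32 <52 → l++
[2,9] 11+30=41 <52 → l++
[3,9] 12+30=42 <52 → l++
[4,9] 13+30=43 <52 → l++
[5,9] 18+30=48 <52 → l++
[6,9] 21+30=51 <52 → l++

l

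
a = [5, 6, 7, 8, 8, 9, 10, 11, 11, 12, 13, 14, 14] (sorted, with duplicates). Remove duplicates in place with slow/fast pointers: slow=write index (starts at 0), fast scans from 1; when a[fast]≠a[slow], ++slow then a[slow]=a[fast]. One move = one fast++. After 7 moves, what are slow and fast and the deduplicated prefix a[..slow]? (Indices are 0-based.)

slow=0 fast=1: a[fast]=6≠a[slow]=5 write a[1]=6, slow++,fast++
slow=1 fast=2: a[fast]=7≠a[slow]=6 write a[2]=7, slow++,fast++
slow=2 fast=3: a[fast]=8≠a[slow]=7 write a[3]=8, slow++,fast++
slow=3 fast=4: a[fast]=8=a[slow] dup, fast++
slow=3 fast=5: a[fast]=9≠a[slow]=8 write a[4]=9, slow++,fast++
slow=4 fast=6: a[fast]=10≠a[slow]=9 write a[5]=10, slow++,fast++
slow=5 fast=7: a[fast]=11≠a[slow]=10 write a[6]=11, slow++,fast++

slow=6, fast=8, prefix=[5, 6, 7, 8, 9, 10, 11]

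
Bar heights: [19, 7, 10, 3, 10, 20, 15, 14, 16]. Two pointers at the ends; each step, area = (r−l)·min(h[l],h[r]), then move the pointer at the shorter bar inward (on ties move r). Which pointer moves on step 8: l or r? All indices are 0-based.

[0,8] min(19,16)*8=128 best=128 * → r--
[0,7] min(19,14)*7=98 best=128 → r--
[0,6] min(19,15)*6=90 best=128 → r--
[0,5] min(19,20)*5=95 best=128 → l++
[1,5] min(7,20)*4=28 best=128 → l++
[2,5] min(10,20)*3=30 best=128 → l++
[3,5] min(3,20)*2=6 best=128 → l++
[4,5] min(10,20)*1=10 best=128 → l++

l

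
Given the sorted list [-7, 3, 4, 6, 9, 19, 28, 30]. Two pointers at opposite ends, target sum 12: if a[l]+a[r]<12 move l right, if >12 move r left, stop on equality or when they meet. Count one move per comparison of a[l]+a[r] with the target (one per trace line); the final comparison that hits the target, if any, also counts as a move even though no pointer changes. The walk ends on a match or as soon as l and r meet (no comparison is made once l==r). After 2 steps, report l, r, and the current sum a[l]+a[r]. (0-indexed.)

l=0, r=5, sum=12

[0,7] -7+30=23 >12 → r--
[0,6] -7+28=21 >12 → r--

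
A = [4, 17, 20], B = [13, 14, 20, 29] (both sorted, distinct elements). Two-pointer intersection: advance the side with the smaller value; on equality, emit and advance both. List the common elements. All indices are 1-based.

[i=1,j=1] 4<13 → i++
[i=2,j=1] 17>13 → j++
[i=2,j=2] 17>14 → j++
[i=2,j=3] 17<20 → i++
[i=3,j=3] 20==20 emit → i++,j++

intersection = [20]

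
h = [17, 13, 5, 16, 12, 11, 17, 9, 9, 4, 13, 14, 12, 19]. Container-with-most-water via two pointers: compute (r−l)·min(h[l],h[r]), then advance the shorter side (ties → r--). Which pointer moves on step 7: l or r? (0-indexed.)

l

l=0 r=13: min(17,19)*13=221 best=221 *, l++
l=1 r=13: min(13,19)*12=156 best=221, l++
l=2 r=13: min(5,19)*11=55 best=221, l++
l=3 r=13: min(16,19)*10=160 best=221, l++
l=4 r=13: min(12,19)*9=108 best=221, l++
l=5 r=13: min(11,19)*8=88 best=221, l++
l=6 r=13: min(17,19)*7=119 best=221, l++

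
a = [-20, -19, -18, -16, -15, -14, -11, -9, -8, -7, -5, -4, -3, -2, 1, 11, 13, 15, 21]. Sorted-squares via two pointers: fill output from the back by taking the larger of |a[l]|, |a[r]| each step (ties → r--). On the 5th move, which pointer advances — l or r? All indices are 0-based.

[0,18] |-20|<=|21| out[18]=441 → r--
[0,17] |-20|>|15| out[17]=400 → l++
[1,17] |-19|>|15| out[16]=361 → l++
[2,17] |-18|>|15| out[15]=324 → l++
[3,17] |-16|>|15| out[14]=256 → l++

l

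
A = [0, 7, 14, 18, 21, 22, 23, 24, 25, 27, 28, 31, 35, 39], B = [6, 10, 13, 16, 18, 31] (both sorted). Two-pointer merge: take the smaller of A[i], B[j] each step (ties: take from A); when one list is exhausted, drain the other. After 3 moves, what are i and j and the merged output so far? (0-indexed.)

[i=0,j=0] A[i]=0<=B[j]=6 take 0 → i++
[i=1,j=0] A[i]=7>B[j]=6 take 6 → j++
[i=1,j=1] A[i]=7<=B[j]=10 take 7 → i++

i=2, j=1, merged so far=[0, 6, 7]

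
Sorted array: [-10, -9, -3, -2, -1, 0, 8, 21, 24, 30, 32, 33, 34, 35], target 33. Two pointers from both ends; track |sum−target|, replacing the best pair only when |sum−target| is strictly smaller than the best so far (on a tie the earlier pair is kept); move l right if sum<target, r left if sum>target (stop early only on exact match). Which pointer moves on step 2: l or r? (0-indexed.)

l=0 r=13: -10+35=25 d=8 *, l++
l=1 r=13: -9+35=26 d=7 *, l++

l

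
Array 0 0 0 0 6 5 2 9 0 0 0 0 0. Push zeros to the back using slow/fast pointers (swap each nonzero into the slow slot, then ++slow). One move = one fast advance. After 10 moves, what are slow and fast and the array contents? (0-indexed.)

slow=4, fast=10, a=[6, 5, 2, 9, 0, 0, 0, 0, 0, 0, 0, 0, 0]

(s=0,f=0) a[fast]=0 → fast++
(s=0,f=1) a[fast]=0 → fast++
(s=0,f=2) a[fast]=0 → fast++
(s=0,f=3) a[fast]=0 → fast++
(s=0,f=4) a[fast]=6≠0 swap→a[0]=6 → slow++,fast++
(s=1,f=5) a[fast]=5≠0 swap→a[1]=5 → slow++,fast++
(s=2,f=6) a[fast]=2≠0 swap→a[2]=2 → slow++,fast++
(s=3,f=7) a[fast]=9≠0 swap→a[3]=9 → slow++,fast++
(s=4,f=8) a[fast]=0 → fast++
(s=4,f=9) a[fast]=0 → fast++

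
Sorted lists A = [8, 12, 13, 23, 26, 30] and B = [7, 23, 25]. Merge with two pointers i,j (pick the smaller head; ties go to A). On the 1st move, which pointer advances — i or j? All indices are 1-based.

j

[i=1,j=1] A[i]=8>B[j]=7 take 7 → j++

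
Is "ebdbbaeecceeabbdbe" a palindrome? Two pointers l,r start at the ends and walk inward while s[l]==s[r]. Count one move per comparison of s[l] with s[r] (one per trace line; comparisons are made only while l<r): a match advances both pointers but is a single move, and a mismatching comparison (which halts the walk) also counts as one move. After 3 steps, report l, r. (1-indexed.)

[1,18] 'e'=='e' → l++,r--
[2,17] 'b'=='b' → l++,r--
[3,16] 'd'=='d' → l++,r--

l=4, r=15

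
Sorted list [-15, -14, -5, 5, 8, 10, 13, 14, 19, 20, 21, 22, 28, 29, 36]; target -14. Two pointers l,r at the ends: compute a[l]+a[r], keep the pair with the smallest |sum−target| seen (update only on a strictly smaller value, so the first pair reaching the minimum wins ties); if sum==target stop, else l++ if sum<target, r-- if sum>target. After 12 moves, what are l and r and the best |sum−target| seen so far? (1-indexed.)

[1,15] -15+36=21 d=35 * → r--
[1,14] -15+29=14 d=28 * → r--
[1,13] -15+28=13 d=27 * → r--
[1,12] -15+22=7 d=21 * → r--
[1,11] -15+21=6 d=20 * → r--
[1,10] -15+20=5 d=19 * → r--
[1,9] -15+19=4 d=18 * → r--
[1,8] -15+14=-1 d=13 * → r--
[1,7] -15+13=-2 d=12 * → r--
[1,6] -15+10=-5 d=9 * → r--
[1,5] -15+8=-7 d=7 * → r--
[1,4] -15+5=-10 d=4 * → r--

l=1, r=3, best |Δ|=4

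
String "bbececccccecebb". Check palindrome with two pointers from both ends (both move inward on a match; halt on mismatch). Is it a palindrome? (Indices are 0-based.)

palindrome

l=0 r=14: 'b'=='b', l++,r--
l=1 r=13: 'b'=='b', l++,r--
l=2 r=12: 'e'=='e', l++,r--
l=3 r=11: 'c'=='c', l++,r--
l=4 r=10: 'e'=='e', l++,r--
l=5 r=9: 'c'=='c', l++,r--
l=6 r=8: 'c'=='c', l++,r--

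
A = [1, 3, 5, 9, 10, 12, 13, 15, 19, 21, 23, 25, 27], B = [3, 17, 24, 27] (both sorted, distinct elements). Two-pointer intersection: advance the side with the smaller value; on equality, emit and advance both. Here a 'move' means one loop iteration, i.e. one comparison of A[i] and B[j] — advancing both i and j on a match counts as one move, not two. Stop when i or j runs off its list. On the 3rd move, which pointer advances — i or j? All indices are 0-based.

[i=0,j=0] 1<3 → i++
[i=1,j=0] 3==3 emit → i++,j++
[i=2,j=1] 5<17 → i++

i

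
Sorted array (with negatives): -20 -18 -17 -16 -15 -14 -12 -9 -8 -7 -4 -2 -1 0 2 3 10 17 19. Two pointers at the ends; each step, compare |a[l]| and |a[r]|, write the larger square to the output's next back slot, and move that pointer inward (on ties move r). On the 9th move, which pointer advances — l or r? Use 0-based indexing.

l

[0,18] |-20|>|19| out[18]=400 → l++
[1,18] |-18|<=|19| out[17]=361 → r--
[1,17] |-18|>|17| out[16]=324 → l++
[2,17] |-17|<=|17| out[15]=289 → r--
[2,16] |-17|>|10| out[14]=289 → l++
[3,16] |-16|>|10| out[13]=256 → l++
[4,16] |-15|>|10| out[12]=225 → l++
[5,16] |-14|>|10| out[11]=196 → l++
[6,16] |-12|>|10| out[10]=144 → l++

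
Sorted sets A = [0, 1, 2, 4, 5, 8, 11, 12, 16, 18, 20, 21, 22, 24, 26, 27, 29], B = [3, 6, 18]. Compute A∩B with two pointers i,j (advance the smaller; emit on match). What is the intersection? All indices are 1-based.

[i=1,j=1] 0<3 → i++
[i=2,j=1] 1<3 → i++
[i=3,j=1] 2<3 → i++
[i=4,j=1] 4>3 → j++
[i=4,j=2] 4<6 → i++
[i=5,j=2] 5<6 → i++
[i=6,j=2] 8>6 → j++
[i=6,j=3] 8<18 → i++
[i=7,j=3] 11<18 → i++
[i=8,j=3] 12<18 → i++
[i=9,j=3] 16<18 → i++
[i=10,j=3] 18==18 emit → i++,j++

intersection = [18]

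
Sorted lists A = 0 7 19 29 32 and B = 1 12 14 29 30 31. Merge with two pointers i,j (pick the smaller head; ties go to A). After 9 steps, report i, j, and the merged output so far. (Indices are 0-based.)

i=4, j=5, merged so far=[0, 1, 7, 12, 14, 19, 29, 29, 30]

i=0 j=0: A[i]=0<=B[j]=1 take 0, i++
i=1 j=0: A[i]=7>B[j]=1 take 1, j++
i=1 j=1: A[i]=7<=B[j]=12 take 7, i++
i=2 j=1: A[i]=19>B[j]=12 take 12, j++
i=2 j=2: A[i]=19>B[j]=14 take 14, j++
i=2 j=3: A[i]=19<=B[j]=29 take 19, i++
i=3 j=3: A[i]=29<=B[j]=29 take 29, i++
i=4 j=3: A[i]=32>B[j]=29 take 29, j++
i=4 j=4: A[i]=32>B[j]=30 take 30, j++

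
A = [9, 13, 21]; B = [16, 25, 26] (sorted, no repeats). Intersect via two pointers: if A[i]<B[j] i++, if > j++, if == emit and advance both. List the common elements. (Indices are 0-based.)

intersection = []

i=0 j=0: 9<16, i++
i=1 j=0: 13<16, i++
i=2 j=0: 21>16, j++
i=2 j=1: 21<25, i++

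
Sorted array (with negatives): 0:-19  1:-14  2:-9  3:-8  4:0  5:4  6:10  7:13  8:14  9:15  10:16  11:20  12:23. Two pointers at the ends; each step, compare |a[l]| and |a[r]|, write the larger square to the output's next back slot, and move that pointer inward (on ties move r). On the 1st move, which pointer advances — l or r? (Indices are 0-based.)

r

l=0 r=12: |-19|<=|23| out[12]=529, r--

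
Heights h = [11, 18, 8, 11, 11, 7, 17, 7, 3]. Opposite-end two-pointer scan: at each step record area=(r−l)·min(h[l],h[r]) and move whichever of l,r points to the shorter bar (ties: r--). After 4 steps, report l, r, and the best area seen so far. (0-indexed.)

[0,8] min(11,3)*8=24 best=24 * → r--
[0,7] min(11,7)*7=49 best=49 * → r--
[0,6] min(11,17)*6=66 best=66 * → l++
[1,6] min(18,17)*5=85 best=85 * → r--

l=1, r=5, best area=85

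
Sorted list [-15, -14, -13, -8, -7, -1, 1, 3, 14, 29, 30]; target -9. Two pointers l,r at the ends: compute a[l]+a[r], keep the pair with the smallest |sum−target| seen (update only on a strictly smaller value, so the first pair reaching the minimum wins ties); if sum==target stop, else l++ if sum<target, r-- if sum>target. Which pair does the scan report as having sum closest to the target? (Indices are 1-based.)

l=1 r=11: -15+30=15 d=24 *, r--
l=1 r=10: -15+29=14 d=23 *, r--
l=1 r=9: -15+14=-1 d=8 *, r--
l=1 r=8: -15+3=-12 d=3 *, l++
l=2 r=8: -14+3=-11 d=2 *, l++
l=3 r=8: -13+3=-10 d=1 *, l++
l=4 r=8: -8+3=-5 d=4, r--
l=4 r=7: -8+1=-7 d=2, r--
l=4 r=6: -8+-1=-9 d=0 *, stop

pair (-8, -1) with sum -9 (|Δ|=0)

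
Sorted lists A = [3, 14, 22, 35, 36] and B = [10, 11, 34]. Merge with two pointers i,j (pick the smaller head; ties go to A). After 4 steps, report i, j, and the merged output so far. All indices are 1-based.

i=1 j=1: A[i]=3<=B[j]=10 take 3, i++
i=2 j=1: A[i]=14>B[j]=10 take 10, j++
i=2 j=2: A[i]=14>B[j]=11 take 11, j++
i=2 j=3: A[i]=14<=B[j]=34 take 14, i++

i=3, j=3, merged so far=[3, 10, 11, 14]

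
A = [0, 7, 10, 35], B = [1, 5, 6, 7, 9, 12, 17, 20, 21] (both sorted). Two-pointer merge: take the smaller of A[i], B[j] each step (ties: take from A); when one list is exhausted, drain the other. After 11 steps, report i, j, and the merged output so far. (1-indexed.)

i=4, j=9, merged so far=[0, 1, 5, 6, 7, 7, 9, 10, 12, 17, 20]

i=1 j=1: A[i]=0<=B[j]=1 take 0, i++
i=2 j=1: A[i]=7>B[j]=1 take 1, j++
i=2 j=2: A[i]=7>B[j]=5 take 5, j++
i=2 j=3: A[i]=7>B[j]=6 take 6, j++
i=2 j=4: A[i]=7<=B[j]=7 take 7, i++
i=3 j=4: A[i]=10>B[j]=7 take 7, j++
i=3 j=5: A[i]=10>B[j]=9 take 9, j++
i=3 j=6: A[i]=10<=B[j]=12 take 10, i++
i=4 j=6: A[i]=35>B[j]=12 take 12, j++
i=4 j=7: A[i]=35>B[j]=17 take 17, j++
i=4 j=8: A[i]=35>B[j]=20 take 20, j++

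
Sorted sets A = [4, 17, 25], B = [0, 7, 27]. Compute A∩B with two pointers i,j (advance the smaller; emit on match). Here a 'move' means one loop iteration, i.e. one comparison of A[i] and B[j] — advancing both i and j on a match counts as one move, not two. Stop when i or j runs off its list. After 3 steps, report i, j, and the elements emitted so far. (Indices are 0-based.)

i=0 j=0: 4>0, j++
i=0 j=1: 4<7, i++
i=1 j=1: 17>7, j++

i=1, j=2, emitted=[]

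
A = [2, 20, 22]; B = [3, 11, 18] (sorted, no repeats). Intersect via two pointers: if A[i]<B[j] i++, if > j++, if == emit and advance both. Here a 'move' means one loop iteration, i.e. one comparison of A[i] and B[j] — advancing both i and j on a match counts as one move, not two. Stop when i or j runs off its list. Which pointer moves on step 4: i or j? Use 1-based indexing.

[i=1,j=1] 2<3 → i++
[i=2,j=1] 20>3 → j++
[i=2,j=2] 20>11 → j++
[i=2,j=3] 20>18 → j++

j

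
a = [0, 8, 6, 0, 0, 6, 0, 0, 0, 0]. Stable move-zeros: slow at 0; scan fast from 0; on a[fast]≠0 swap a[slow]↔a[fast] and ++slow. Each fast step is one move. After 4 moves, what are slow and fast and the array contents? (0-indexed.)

slow=2, fast=4, a=[8, 6, 0, 0, 0, 6, 0, 0, 0, 0]

slow=0 fast=0: a[fast]=0, fast++
slow=0 fast=1: a[fast]=8≠0 swap→a[0]=8, slow++,fast++
slow=1 fast=2: a[fast]=6≠0 swap→a[1]=6, slow++,fast++
slow=2 fast=3: a[fast]=0, fast++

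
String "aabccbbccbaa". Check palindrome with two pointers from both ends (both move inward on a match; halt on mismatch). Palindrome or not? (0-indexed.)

l=0 r=11: 'a'=='a', l++,r--
l=1 r=10: 'a'=='a', l++,r--
l=2 r=9: 'b'=='b', l++,r--
l=3 r=8: 'c'=='c', l++,r--
l=4 r=7: 'c'=='c', l++,r--
l=5 r=6: 'b'=='b', l++,r--

palindrome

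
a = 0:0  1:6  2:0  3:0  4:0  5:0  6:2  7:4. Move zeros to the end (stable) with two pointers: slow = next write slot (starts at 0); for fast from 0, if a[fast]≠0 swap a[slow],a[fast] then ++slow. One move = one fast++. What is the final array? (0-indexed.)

(s=0,f=0) a[fast]=0 → fast++
(s=0,f=1) a[fast]=6≠0 swap→a[0]=6 → slow++,fast++
(s=1,f=2) a[fast]=0 → fast++
(s=1,f=3) a[fast]=0 → fast++
(s=1,f=4) a[fast]=0 → fast++
(s=1,f=5) a[fast]=0 → fast++
(s=1,f=6) a[fast]=2≠0 swap→a[1]=2 → slow++,fast++
(s=2,f=7) a[fast]=4≠0 swap→a[2]=4 → slow++,fast++

[6, 2, 4, 0, 0, 0, 0, 0]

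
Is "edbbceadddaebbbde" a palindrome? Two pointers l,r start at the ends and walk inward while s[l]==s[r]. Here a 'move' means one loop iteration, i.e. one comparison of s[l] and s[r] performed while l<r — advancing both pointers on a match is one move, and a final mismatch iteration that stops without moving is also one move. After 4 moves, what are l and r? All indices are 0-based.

l=4, r=12

l=0 r=16: 'e'=='e', l++,r--
l=1 r=15: 'd'=='d', l++,r--
l=2 r=14: 'b'=='b', l++,r--
l=3 r=13: 'b'=='b', l++,r--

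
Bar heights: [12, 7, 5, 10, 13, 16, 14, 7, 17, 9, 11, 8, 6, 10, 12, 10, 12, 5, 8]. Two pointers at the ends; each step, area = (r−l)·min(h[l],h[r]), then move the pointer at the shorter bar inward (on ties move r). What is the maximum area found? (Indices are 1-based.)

max area = 192

[1,19] min(12,8)*18=144 best=144 * → r--
[1,18] min(12,5)*17=85 best=144 → r--
[1,17] min(12,12)*16=192 best=192 * → r--
[1,16] min(12,10)*15=150 best=192 → r--
[1,15] min(12,12)*14=168 best=192 → r--
[1,14] min(12,10)*13=130 best=192 → r--
[1,13] min(12,6)*12=72 best=192 → r--
[1,12] min(12,8)*11=88 best=192 → r--
[1,11] min(12,11)*10=110 best=192 → r--
[1,10] min(12,9)*9=81 best=192 → r--
[1,9] min(12,17)*8=96 best=192 → l++
[2,9] min(7,17)*7=49 best=192 → l++
[3,9] min(5,17)*6=30 best=192 → l++
[4,9] min(10,17)*5=50 best=192 → l++
[5,9] min(13,17)*4=52 best=192 → l++
[6,9] min(16,17)*3=48 best=192 → l++
[7,9] min(14,17)*2=28 best=192 → l++
[8,9] min(7,17)*1=7 best=192 → l++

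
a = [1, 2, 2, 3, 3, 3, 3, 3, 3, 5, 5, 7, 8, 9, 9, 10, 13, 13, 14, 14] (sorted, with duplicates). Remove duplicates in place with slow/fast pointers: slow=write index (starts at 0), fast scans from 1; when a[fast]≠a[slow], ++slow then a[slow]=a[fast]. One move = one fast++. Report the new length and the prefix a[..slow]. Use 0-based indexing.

(s=0,f=1) a[fast]=2≠a[slow]=1 write a[1]=2 → slow++,fast++
(s=1,f=2) a[fast]=2=a[slow] dup → fast++
(s=1,f=3) a[fast]=3≠a[slow]=2 write a[2]=3 → slow++,fast++
(s=2,f=4) a[fast]=3=a[slow] dup → fast++
(s=2,f=5) a[fast]=3=a[slow] dup → fast++
(s=2,f=6) a[fast]=3=a[slow] dup → fast++
(s=2,f=7) a[fast]=3=a[slow] dup → fast++
(s=2,f=8) a[fast]=3=a[slow] dup → fast++
(s=2,f=9) a[fast]=5≠a[slow]=3 write a[3]=5 → slow++,fast++
(s=3,f=10) a[fast]=5=a[slow] dup → fast++
(s=3,f=11) a[fast]=7≠a[slow]=5 write a[4]=7 → slow++,fast++
(s=4,f=12) a[fast]=8≠a[slow]=7 write a[5]=8 → slow++,fast++
(s=5,f=13) a[fast]=9≠a[slow]=8 write a[6]=9 → slow++,fast++
(s=6,f=14) a[fast]=9=a[slow] dup → fast++
(s=6,f=15) a[fast]=10≠a[slow]=9 write a[7]=10 → slow++,fast++
(s=7,f=16) a[fast]=13≠a[slow]=10 write a[8]=13 → slow++,fast++
(s=8,f=17) a[fast]=13=a[slow] dup → fast++
(s=8,f=18) a[fast]=14≠a[slow]=13 write a[9]=14 → slow++,fast++
(s=9,f=19) a[fast]=14=a[slow] dup → fast++

length 10; prefix = [1, 2, 3, 5, 7, 8, 9, 10, 13, 14]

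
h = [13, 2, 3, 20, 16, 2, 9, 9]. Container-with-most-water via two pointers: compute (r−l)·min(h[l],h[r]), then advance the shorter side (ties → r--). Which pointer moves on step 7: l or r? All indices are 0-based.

r

l=0 r=7: min(13,9)*7=63 best=63 *, r--
l=0 r=6: min(13,9)*6=54 best=63, r--
l=0 r=5: min(13,2)*5=10 best=63, r--
l=0 r=4: min(13,16)*4=52 best=63, l++
l=1 r=4: min(2,16)*3=6 best=63, l++
l=2 r=4: min(3,16)*2=6 best=63, l++
l=3 r=4: min(20,16)*1=16 best=63, r--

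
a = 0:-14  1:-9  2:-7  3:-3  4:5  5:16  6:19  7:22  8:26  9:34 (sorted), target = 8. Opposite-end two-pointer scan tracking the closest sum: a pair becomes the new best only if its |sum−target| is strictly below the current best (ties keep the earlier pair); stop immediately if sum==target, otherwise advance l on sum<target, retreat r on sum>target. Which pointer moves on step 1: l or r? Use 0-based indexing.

r

[0,9] -14+34=20 d=12 * → r--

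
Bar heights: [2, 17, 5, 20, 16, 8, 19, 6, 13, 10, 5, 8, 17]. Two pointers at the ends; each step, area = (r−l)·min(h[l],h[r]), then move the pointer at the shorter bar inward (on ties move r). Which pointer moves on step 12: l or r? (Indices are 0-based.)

l=0 r=12: min(2,17)*12=24 best=24 *, l++
l=1 r=12: min(17,17)*11=187 best=187 *, r--
l=1 r=11: min(17,8)*10=80 best=187, r--
l=1 r=10: min(17,5)*9=45 best=187, r--
l=1 r=9: min(17,10)*8=80 best=187, r--
l=1 r=8: min(17,13)*7=91 best=187, r--
l=1 r=7: min(17,6)*6=36 best=187, r--
l=1 r=6: min(17,19)*5=85 best=187, l++
l=2 r=6: min(5,19)*4=20 best=187, l++
l=3 r=6: min(20,19)*3=57 best=187, r--
l=3 r=5: min(20,8)*2=16 best=187, r--
l=3 r=4: min(20,16)*1=16 best=187, r--

r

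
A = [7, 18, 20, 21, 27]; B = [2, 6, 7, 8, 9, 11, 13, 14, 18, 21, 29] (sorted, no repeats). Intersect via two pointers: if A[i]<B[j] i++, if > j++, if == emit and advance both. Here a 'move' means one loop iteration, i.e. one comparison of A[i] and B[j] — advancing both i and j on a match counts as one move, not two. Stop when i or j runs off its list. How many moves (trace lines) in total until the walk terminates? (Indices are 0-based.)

[i=0,j=0] 7>2 → j++
[i=0,j=1] 7>6 → j++
[i=0,j=2] 7==7 emit → i++,j++
[i=1,j=3] 18>8 → j++
[i=1,j=4] 18>9 → j++
[i=1,j=5] 18>11 → j++
[i=1,j=6] 18>13 → j++
[i=1,j=7] 18>14 → j++
[i=1,j=8] 18==18 emit → i++,j++
[i=2,j=9] 20<21 → i++
[i=3,j=9] 21==21 emit → i++,j++
[i=4,j=10] 27<29 → i++

12 moves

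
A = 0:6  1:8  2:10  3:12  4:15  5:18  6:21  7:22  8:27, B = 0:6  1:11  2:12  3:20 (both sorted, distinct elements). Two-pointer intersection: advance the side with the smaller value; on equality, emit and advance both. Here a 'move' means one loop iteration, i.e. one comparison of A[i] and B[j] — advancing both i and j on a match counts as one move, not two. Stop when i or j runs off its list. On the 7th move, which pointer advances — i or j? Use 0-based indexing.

[i=0,j=0] 6==6 emit → i++,j++
[i=1,j=1] 8<11 → i++
[i=2,j=1] 10<11 → i++
[i=3,j=1] 12>11 → j++
[i=3,j=2] 12==12 emit → i++,j++
[i=4,j=3] 15<20 → i++
[i=5,j=3] 18<20 → i++

i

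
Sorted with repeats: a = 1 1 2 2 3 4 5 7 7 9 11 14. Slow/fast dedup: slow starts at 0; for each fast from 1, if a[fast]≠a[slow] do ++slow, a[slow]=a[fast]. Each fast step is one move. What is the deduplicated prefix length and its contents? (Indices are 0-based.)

(s=0,f=1) a[fast]=1=a[slow] dup → fast++
(s=0,f=2) a[fast]=2≠a[slow]=1 write a[1]=2 → slow++,fast++
(s=1,f=3) a[fast]=2=a[slow] dup → fast++
(s=1,f=4) a[fast]=3≠a[slow]=2 write a[2]=3 → slow++,fast++
(s=2,f=5) a[fast]=4≠a[slow]=3 write a[3]=4 → slow++,fast++
(s=3,f=6) a[fast]=5≠a[slow]=4 write a[4]=5 → slow++,fast++
(s=4,f=7) a[fast]=7≠a[slow]=5 write a[5]=7 → slow++,fast++
(s=5,f=8) a[fast]=7=a[slow] dup → fast++
(s=5,f=9) a[fast]=9≠a[slow]=7 write a[6]=9 → slow++,fast++
(s=6,f=10) a[fast]=11≠a[slow]=9 write a[7]=11 → slow++,fast++
(s=7,f=11) a[fast]=14≠a[slow]=11 write a[8]=14 → slow++,fast++

length 9; prefix = [1, 2, 3, 4, 5, 7, 9, 11, 14]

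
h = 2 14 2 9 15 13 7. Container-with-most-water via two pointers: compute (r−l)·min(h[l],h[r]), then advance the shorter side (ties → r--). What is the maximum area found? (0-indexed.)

[0,6] min(2,7)*6=12 best=12 * → l++
[1,6] min(14,7)*5=35 best=35 * → r--
[1,5] min(14,13)*4=52 best=52 * → r--
[1,4] min(14,15)*3=42 best=52 → l++
[2,4] min(2,15)*2=4 best=52 → l++
[3,4] min(9,15)*1=9 best=52 → l++

max area = 52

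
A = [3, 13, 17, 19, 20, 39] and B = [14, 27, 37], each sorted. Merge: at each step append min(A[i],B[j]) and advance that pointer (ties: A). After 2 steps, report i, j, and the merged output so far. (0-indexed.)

[i=0,j=0] A[i]=3<=B[j]=14 take 3 → i++
[i=1,j=0] A[i]=13<=B[j]=14 take 13 → i++

i=2, j=0, merged so far=[3, 13]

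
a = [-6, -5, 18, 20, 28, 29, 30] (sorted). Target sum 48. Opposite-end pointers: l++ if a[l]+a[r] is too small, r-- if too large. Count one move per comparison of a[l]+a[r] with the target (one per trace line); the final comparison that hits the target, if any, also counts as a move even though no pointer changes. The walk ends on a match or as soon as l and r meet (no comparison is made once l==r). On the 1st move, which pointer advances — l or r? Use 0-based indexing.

l

[0,6] -6+30=24 <48 → l++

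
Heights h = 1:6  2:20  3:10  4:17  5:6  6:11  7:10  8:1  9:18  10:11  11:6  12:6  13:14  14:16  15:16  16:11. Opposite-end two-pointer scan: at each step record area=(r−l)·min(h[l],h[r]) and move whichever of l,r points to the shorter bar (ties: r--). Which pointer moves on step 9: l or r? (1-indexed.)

r

l=1 r=16: min(6,11)*15=90 best=90 *, l++
l=2 r=16: min(20,11)*14=154 best=154 *, r--
l=2 r=15: min(20,16)*13=208 best=208 *, r--
l=2 r=14: min(20,16)*12=192 best=208, r--
l=2 r=13: min(20,14)*11=154 best=208, r--
l=2 r=12: min(20,6)*10=60 best=208, r--
l=2 r=11: min(20,6)*9=54 best=208, r--
l=2 r=10: min(20,11)*8=88 best=208, r--
l=2 r=9: min(20,18)*7=126 best=208, r--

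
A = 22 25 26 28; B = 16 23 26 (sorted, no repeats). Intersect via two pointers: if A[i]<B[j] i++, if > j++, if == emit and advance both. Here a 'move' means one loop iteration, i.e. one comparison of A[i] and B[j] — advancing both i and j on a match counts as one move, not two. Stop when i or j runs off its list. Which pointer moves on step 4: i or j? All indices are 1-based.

i=1 j=1: 22>16, j++
i=1 j=2: 22<23, i++
i=2 j=2: 25>23, j++
i=2 j=3: 25<26, i++

i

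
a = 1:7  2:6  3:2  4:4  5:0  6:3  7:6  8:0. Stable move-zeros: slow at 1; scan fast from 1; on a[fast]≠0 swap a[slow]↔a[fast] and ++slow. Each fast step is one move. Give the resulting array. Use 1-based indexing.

[7, 6, 2, 4, 3, 6, 0, 0]

(s=1,f=1) a[fast]=7≠0 swap→a[1]=7 → slow++,fast++
(s=2,f=2) a[fast]=6≠0 swap→a[2]=6 → slow++,fast++
(s=3,f=3) a[fast]=2≠0 swap→a[3]=2 → slow++,fast++
(s=4,f=4) a[fast]=4≠0 swap→a[4]=4 → slow++,fast++
(s=5,f=5) a[fast]=0 → fast++
(s=5,f=6) a[fast]=3≠0 swap→a[5]=3 → slow++,fast++
(s=6,f=7) a[fast]=6≠0 swap→a[6]=6 → slow++,fast++
(s=7,f=8) a[fast]=0 → fast++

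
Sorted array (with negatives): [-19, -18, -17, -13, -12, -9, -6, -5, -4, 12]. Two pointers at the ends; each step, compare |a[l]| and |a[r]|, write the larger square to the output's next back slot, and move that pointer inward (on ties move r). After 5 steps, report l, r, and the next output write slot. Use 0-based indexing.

l=4, r=8, next write slot=4

l=0 r=9: |-19|>|12| out[9]=361, l++
l=1 r=9: |-18|>|12| out[8]=324, l++
l=2 r=9: |-17|>|12| out[7]=289, l++
l=3 r=9: |-13|>|12| out[6]=169, l++
l=4 r=9: |-12|<=|12| out[5]=144, r--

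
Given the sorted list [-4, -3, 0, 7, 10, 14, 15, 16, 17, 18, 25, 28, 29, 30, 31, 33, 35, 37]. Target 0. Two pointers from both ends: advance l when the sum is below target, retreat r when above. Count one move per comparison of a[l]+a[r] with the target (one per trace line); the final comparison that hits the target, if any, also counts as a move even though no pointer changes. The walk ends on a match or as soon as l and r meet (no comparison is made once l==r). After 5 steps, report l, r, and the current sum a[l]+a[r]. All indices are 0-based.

l=0, r=12, sum=25

[0,17] -4+37=33 >0 → r--
[0,16] -4+35=31 >0 → r--
[0,15] -4+33=29 >0 → r--
[0,14] -4+31=27 >0 → r--
[0,13] -4+30=26 >0 → r--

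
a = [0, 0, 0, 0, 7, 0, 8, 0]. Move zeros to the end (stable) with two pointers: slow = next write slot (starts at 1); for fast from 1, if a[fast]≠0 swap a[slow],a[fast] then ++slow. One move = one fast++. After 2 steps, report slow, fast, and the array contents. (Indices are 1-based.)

slow=1, fast=3, a=[0, 0, 0, 0, 7, 0, 8, 0]

(s=1,f=1) a[fast]=0 → fast++
(s=1,f=2) a[fast]=0 → fast++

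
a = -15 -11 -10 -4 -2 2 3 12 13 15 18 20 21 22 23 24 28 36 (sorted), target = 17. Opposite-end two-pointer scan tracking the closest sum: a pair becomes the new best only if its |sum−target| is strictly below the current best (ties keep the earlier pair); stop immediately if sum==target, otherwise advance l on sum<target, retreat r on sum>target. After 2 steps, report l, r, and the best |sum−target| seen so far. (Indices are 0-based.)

l=0 r=17: -15+36=21 d=4 *, r--
l=0 r=16: -15+28=13 d=4, l++

l=1, r=16, best |Δ|=4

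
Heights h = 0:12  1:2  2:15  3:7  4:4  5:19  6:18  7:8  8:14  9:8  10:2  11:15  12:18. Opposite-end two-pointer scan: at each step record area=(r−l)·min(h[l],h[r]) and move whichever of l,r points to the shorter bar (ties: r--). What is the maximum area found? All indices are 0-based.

[0,12] min(12,18)*12=144 best=144 * → l++
[1,12] min(2,18)*11=22 best=144 → l++
[2,12] min(15,18)*10=150 best=150 * → l++
[3,12] min(7,18)*9=63 best=150 → l++
[4,12] min(4,18)*8=32 best=150 → l++
[5,12] min(19,18)*7=126 best=150 → r--
[5,11] min(19,15)*6=90 best=150 → r--
[5,10] min(19,2)*5=10 best=150 → r--
[5,9] min(19,8)*4=32 best=150 → r--
[5,8] min(19,14)*3=42 best=150 → r--
[5,7] min(19,8)*2=16 best=150 → r--
[5,6] min(19,18)*1=18 best=150 → r--

max area = 150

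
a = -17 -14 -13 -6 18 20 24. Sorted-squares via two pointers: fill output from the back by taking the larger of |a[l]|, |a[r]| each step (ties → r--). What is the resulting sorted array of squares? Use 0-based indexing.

[36, 169, 196, 289, 324, 400, 576]

[0,6] |-17|<=|24| out[6]=576 → r--
[0,5] |-17|<=|20| out[5]=400 → r--
[0,4] |-17|<=|18| out[4]=324 → r--
[0,3] |-17|>|-6| out[3]=289 → l++
[1,3] |-14|>|-6| out[2]=196 → l++
[2,3] |-13|>|-6| out[1]=169 → l++
[3,3] |-6|<=|-6| out[0]=36 → r--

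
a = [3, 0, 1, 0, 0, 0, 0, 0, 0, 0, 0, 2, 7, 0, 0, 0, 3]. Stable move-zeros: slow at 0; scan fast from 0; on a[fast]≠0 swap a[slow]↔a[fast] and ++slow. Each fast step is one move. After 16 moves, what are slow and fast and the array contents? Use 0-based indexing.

slow=0 fast=0: a[fast]=3≠0 swap→a[0]=3, slow++,fast++
slow=1 fast=1: a[fast]=0, fast++
slow=1 fast=2: a[fast]=1≠0 swap→a[1]=1, slow++,fast++
slow=2 fast=3: a[fast]=0, fast++
slow=2 fast=4: a[fast]=0, fast++
slow=2 fast=5: a[fast]=0, fast++
slow=2 fast=6: a[fast]=0, fast++
slow=2 fast=7: a[fast]=0, fast++
slow=2 fast=8: a[fast]=0, fast++
slow=2 fast=9: a[fast]=0, fast++
slow=2 fast=10: a[fast]=0, fast++
slow=2 fast=11: a[fast]=2≠0 swap→a[2]=2, slow++,fast++
slow=3 fast=12: a[fast]=7≠0 swap→a[3]=7, slow++,fast++
slow=4 fast=13: a[fast]=0, fast++
slow=4 fast=14: a[fast]=0, fast++
slow=4 fast=15: a[fast]=0, fast++

slow=4, fast=16, a=[3, 1, 2, 7, 0, 0, 0, 0, 0, 0, 0, 0, 0, 0, 0, 0, 3]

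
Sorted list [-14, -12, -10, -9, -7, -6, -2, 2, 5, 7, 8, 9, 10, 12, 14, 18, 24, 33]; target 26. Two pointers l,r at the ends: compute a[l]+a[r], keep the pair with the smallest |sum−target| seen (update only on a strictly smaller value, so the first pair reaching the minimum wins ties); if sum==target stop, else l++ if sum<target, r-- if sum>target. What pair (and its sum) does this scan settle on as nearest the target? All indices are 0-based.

l=0 r=17: -14+33=19 d=7 *, l++
l=1 r=17: -12+33=21 d=5 *, l++
l=2 r=17: -10+33=23 d=3 *, l++
l=3 r=17: -9+33=24 d=2 *, l++
l=4 r=17: -7+33=26 d=0 *, stop

pair (-7, 33) with sum 26 (|Δ|=0)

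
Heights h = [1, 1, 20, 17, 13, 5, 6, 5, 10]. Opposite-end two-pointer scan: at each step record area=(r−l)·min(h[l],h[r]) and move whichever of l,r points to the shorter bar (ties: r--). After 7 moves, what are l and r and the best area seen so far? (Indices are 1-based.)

l=3, r=4, best area=60

[1,9] min(1,10)*8=8 best=8 * → l++
[2,9] min(1,10)*7=7 best=8 → l++
[3,9] min(20,10)*6=60 best=60 * → r--
[3,8] min(20,5)*5=25 best=60 → r--
[3,7] min(20,6)*4=24 best=60 → r--
[3,6] min(20,5)*3=15 best=60 → r--
[3,5] min(20,13)*2=26 best=60 → r--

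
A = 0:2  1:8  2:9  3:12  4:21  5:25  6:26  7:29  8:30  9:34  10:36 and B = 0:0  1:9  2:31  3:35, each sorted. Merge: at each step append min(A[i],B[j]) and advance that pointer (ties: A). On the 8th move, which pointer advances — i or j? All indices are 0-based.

[i=0,j=0] A[i]=2>B[j]=0 take 0 → j++
[i=0,j=1] A[i]=2<=B[j]=9 take 2 → i++
[i=1,j=1] A[i]=8<=B[j]=9 take 8 → i++
[i=2,j=1] A[i]=9<=B[j]=9 take 9 → i++
[i=3,j=1] A[i]=12>B[j]=9 take 9 → j++
[i=3,j=2] A[i]=12<=B[j]=31 take 12 → i++
[i=4,j=2] A[i]=21<=B[j]=31 take 21 → i++
[i=5,j=2] A[i]=25<=B[j]=31 take 25 → i++

i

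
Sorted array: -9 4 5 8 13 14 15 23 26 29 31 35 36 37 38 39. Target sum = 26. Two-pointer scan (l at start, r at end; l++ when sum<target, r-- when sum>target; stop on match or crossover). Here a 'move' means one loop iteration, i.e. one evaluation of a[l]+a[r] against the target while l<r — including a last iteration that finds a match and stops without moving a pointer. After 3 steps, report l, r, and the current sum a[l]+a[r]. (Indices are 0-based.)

l=0, r=12, sum=27

[0,15] -9+39=30 >26 → r--
[0,14] -9+38=29 >26 → r--
[0,13] -9+37=28 >26 → r--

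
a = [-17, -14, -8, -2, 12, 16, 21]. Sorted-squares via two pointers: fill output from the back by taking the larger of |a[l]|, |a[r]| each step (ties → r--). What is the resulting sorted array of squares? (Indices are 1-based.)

l=1 r=7: |-17|<=|21| out[7]=441, r--
l=1 r=6: |-17|>|16| out[6]=289, l++
l=2 r=6: |-14|<=|16| out[5]=256, r--
l=2 r=5: |-14|>|12| out[4]=196, l++
l=3 r=5: |-8|<=|12| out[3]=144, r--
l=3 r=4: |-8|>|-2| out[2]=64, l++
l=4 r=4: |-2|<=|-2| out[1]=4, r--

[4, 64, 144, 196, 256, 289, 441]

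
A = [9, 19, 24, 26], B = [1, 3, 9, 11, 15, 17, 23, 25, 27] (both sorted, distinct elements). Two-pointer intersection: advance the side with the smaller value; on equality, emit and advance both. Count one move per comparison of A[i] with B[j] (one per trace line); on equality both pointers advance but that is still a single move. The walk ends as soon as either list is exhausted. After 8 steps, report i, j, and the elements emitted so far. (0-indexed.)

i=0 j=0: 9>1, j++
i=0 j=1: 9>3, j++
i=0 j=2: 9==9 emit, i++,j++
i=1 j=3: 19>11, j++
i=1 j=4: 19>15, j++
i=1 j=5: 19>17, j++
i=1 j=6: 19<23, i++
i=2 j=6: 24>23, j++

i=2, j=7, emitted=[9]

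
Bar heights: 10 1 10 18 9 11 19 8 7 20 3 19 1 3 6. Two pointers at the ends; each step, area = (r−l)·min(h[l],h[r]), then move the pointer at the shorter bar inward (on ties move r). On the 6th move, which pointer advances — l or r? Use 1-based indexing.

l

[1,15] min(10,6)*14=84 best=84 * → r--
[1,14] min(10,3)*13=39 best=84 → r--
[1,13] min(10,1)*12=12 best=84 → r--
[1,12] min(10,19)*11=110 best=110 * → l++
[2,12] min(1,19)*10=10 best=110 → l++
[3,12] min(10,19)*9=90 best=110 → l++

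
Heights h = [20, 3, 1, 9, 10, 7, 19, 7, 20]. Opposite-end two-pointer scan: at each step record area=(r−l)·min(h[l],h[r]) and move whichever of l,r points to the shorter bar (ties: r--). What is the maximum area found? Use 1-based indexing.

max area = 160

[1,9] min(20,20)*8=160 best=160 * → r--
[1,8] min(20,7)*7=49 best=160 → r--
[1,7] min(20,19)*6=114 best=160 → r--
[1,6] min(20,7)*5=35 best=160 → r--
[1,5] min(20,10)*4=40 best=160 → r--
[1,4] min(20,9)*3=27 best=160 → r--
[1,3] min(20,1)*2=2 best=160 → r--
[1,2] min(20,3)*1=3 best=160 → r--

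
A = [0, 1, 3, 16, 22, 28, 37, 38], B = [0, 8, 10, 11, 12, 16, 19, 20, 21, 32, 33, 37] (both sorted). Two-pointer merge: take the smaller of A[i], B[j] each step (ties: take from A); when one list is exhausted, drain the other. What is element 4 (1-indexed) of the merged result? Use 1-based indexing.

merged[4] = 3

i=1 j=1: A[i]=0<=B[j]=0 take 0, i++
i=2 j=1: A[i]=1>B[j]=0 take 0, j++
i=2 j=2: A[i]=1<=B[j]=8 take 1, i++
i=3 j=2: A[i]=3<=B[j]=8 take 3, i++
i=4 j=2: A[i]=16>B[j]=8 take 8, j++
i=4 j=3: A[i]=16>B[j]=10 take 10, j++
i=4 j=4: A[i]=16>B[j]=11 take 11, j++
i=4 j=5: A[i]=16>B[j]=12 take 12, j++
i=4 j=6: A[i]=16<=B[j]=16 take 16, i++
i=5 j=6: A[i]=22>B[j]=16 take 16, j++
i=5 j=7: A[i]=22>B[j]=19 take 19, j++
i=5 j=8: A[i]=22>B[j]=20 take 20, j++
i=5 j=9: A[i]=22>B[j]=21 take 21, j++
i=5 j=10: A[i]=22<=B[j]=32 take 22, i++
i=6 j=10: A[i]=28<=B[j]=32 take 28, i++
i=7 j=10: A[i]=37>B[j]=32 take 32, j++
i=7 j=11: A[i]=37>B[j]=33 take 33, j++
i=7 j=12: A[i]=37<=B[j]=37 take 37, i++
i=8 j=12: A[i]=38>B[j]=37 take 37, j++
i=8 j=13: B done, take A[i]=38, i++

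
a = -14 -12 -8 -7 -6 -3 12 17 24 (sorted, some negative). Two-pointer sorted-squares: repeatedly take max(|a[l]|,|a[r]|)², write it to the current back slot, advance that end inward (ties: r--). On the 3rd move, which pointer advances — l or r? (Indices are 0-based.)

[0,8] |-14|<=|24| out[8]=576 → r--
[0,7] |-14|<=|17| out[7]=289 → r--
[0,6] |-14|>|12| out[6]=196 → l++

l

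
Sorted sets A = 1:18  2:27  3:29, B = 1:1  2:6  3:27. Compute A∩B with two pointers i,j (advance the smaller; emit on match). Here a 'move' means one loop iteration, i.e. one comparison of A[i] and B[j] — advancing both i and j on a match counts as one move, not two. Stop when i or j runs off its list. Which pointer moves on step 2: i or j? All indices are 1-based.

i=1 j=1: 18>1, j++
i=1 j=2: 18>6, j++

j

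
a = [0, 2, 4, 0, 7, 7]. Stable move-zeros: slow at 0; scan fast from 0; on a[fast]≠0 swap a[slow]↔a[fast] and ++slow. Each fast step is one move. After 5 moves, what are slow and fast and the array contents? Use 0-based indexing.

(s=0,f=0) a[fast]=0 → fast++
(s=0,f=1) a[fast]=2≠0 swap→a[0]=2 → slow++,fast++
(s=1,f=2) a[fast]=4≠0 swap→a[1]=4 → slow++,fast++
(s=2,f=3) a[fast]=0 → fast++
(s=2,f=4) a[fast]=7≠0 swap→a[2]=7 → slow++,fast++

slow=3, fast=5, a=[2, 4, 7, 0, 0, 7]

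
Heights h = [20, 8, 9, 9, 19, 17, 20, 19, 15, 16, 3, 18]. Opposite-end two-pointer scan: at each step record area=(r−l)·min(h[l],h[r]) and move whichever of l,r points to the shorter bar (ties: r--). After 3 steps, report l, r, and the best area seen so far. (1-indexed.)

l=1, r=9, best area=198

[1,12] min(20,18)*11=198 best=198 * → r--
[1,11] min(20,3)*10=30 best=198 → r--
[1,10] min(20,16)*9=144 best=198 → r--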